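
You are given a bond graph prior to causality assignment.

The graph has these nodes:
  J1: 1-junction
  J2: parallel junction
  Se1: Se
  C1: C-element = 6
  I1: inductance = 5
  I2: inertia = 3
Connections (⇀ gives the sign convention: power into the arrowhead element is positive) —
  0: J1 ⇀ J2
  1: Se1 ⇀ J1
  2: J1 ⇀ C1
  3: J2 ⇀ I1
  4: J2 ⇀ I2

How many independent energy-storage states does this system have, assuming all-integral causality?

3  (C1, I1, I2 all integral)

b1 stroke→J1  (Se1 fixes effort; stroke away)
b2 stroke→J1  (C1 outputs effort q/C1)
b0 stroke→J2  (J1: last free bond brings flow in)
b3 stroke→I1  (0-jn J2 has e-setter on 0)
b4 stroke→I2  (J2: bond 0 brought effort, rest push out)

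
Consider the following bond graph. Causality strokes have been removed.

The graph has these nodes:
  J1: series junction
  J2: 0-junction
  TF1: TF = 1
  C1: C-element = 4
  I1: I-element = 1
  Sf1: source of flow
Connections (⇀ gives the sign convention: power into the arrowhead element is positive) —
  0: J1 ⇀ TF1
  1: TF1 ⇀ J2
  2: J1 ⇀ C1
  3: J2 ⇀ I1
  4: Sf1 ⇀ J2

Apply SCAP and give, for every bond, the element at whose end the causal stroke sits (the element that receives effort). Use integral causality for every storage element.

b4 stroke at Sf1  (source Sf1 imposes f)
b2 stroke at J1  (C1 outputs effort q/C1)
b0 stroke at TF1  (J1: last free bond brings flow in)
b1 stroke at J2  (TF TF1: opposite of bond 0)
b3 stroke at I1  (J2: bond 1 brought effort, rest push out)

b0 stroke at TF1
b1 stroke at J2
b2 stroke at J1
b3 stroke at I1
b4 stroke at Sf1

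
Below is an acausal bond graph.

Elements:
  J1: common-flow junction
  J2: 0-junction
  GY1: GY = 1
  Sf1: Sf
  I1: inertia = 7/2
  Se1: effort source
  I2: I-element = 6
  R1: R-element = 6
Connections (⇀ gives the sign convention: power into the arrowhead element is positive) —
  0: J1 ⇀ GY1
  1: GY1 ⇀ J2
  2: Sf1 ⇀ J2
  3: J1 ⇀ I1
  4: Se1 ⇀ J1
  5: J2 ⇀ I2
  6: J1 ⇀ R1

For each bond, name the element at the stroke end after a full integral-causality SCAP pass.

#2 stroke→Sf1  (Sf1: flow source, stroke at near end)
#4 stroke→J1  (source Se1 imposes e)
#3 stroke→I1  (I1 outputs flow p/I1)
#0 stroke→J1  (J1: bond 3 brought flow, rest push out)
#6 stroke→J1  (1-jn J1 has f-setter on 3)
#1 stroke→J2  (through GY1, causality inverts; strokes same side of GY1)
#5 stroke→I2  (J2: bond 1 brought effort, rest push out)

β0 →J1
β1 →J2
β2 →Sf1
β3 →I1
β4 →J1
β5 →I2
β6 →J1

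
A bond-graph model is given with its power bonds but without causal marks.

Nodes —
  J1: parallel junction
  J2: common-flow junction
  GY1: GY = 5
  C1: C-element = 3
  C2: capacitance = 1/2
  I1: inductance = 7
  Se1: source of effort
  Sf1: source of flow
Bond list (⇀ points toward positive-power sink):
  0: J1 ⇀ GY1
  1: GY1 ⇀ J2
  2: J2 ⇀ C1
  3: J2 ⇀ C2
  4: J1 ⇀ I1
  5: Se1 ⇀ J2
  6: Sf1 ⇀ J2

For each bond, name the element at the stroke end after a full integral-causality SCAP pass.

bond 0 stroke→J1
bond 1 stroke→J2
bond 2 stroke→J2
bond 3 stroke→J2
bond 4 stroke→I1
bond 5 stroke→J2
bond 6 stroke→Sf1

b5 →J2  (source Se1 imposes e)
b6 →Sf1  (source Sf1 imposes f)
b1 →J2  (1-jn J2 has f-setter on 6)
b2 →J2  (common-f at J2 fixed by 6)
b3 →J2  (J2: bond 6 brought flow, rest push out)
b0 →J1  (through GY1, causality inverts; strokes same side of GY1)
b4 →I1  (0-jn J1 has e-setter on 0)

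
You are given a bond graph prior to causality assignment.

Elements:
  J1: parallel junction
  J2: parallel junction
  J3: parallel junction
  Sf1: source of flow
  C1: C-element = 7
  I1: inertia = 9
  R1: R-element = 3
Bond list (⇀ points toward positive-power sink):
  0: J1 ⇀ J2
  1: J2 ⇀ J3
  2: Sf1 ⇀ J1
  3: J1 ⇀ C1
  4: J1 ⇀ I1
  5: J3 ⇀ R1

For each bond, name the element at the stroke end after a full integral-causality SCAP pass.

#0 |J2
#1 |J3
#2 |Sf1
#3 |J1
#4 |I1
#5 |R1

β2 |Sf1  (Sf1 fixes flow; stroke at Sf1)
β3 |J1  (C1: C, integral causality)
β0 |J2  (J1 effort already set via bond 3)
β4 |I1  (J1 effort already set via bond 3)
β1 |J3  (J2 effort already set via bond 0)
β5 |R1  (0-jn J3 has e-setter on 1)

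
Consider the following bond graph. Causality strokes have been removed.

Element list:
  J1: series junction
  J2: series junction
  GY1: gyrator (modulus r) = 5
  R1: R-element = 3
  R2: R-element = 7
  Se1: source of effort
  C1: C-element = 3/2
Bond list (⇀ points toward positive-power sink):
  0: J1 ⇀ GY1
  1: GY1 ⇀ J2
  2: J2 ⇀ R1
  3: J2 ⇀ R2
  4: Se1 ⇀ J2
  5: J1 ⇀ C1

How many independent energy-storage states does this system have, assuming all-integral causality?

1  (C1 all integral)

#4 →J2  (Se1 fixes effort; stroke away)
#5 →J1  (C1 integral (e out))
#0 →GY1  (J1 needs exactly one f-in)
#1 →GY1  (GY1 both-in/both-out from 0)
#2 →J2  (J2: bond 1 brought flow, rest push out)
#3 →J2  (common-f at J2 fixed by 1)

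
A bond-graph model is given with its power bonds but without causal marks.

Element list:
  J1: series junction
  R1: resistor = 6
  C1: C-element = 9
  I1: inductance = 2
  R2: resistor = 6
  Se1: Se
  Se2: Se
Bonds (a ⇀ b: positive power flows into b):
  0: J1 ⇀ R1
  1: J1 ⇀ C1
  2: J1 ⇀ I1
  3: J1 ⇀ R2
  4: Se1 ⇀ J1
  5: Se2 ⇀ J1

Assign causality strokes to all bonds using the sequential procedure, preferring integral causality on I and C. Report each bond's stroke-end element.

#0 |J1
#1 |J1
#2 |I1
#3 |J1
#4 |J1
#5 |J1

b4 stroke→J1  (Se1 (Se) sets effort on bond)
b5 stroke→J1  (Se2: effort source, stroke at far end)
b1 stroke→J1  (C1 integral (e out))
b2 stroke→I1  (prefer integral on I1)
b0 stroke→J1  (1-jn J1 has f-setter on 2)
b3 stroke→J1  (J1: bond 2 brought flow, rest push out)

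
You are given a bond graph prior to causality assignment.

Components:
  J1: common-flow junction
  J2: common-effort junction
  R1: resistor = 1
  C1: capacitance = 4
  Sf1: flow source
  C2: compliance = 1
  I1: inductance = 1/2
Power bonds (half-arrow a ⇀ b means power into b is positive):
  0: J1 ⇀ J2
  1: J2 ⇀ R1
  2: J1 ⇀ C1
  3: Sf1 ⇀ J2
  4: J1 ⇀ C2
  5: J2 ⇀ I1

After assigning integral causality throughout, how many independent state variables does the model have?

b3 stroke→Sf1  (Sf1 (Sf) sets flow on bond)
b2 stroke→J1  (C1: C, integral causality)
b4 stroke→J1  (C2: C, integral causality)
b0 stroke→J2  (only one flow-in slot at J1)
b1 stroke→R1  (J2: bond 0 brought effort, rest push out)
b5 stroke→I1  (common-e at J2 fixed by 0)

3  (C1, C2, I1 all integral)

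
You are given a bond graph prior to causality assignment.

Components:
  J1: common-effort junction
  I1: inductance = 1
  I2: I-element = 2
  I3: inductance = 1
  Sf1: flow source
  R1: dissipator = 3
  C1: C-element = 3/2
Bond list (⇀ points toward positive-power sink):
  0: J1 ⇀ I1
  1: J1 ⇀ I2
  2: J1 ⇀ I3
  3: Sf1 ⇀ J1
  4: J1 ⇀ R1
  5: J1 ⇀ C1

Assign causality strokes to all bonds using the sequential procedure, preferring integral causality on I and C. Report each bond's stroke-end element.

#3 stroke→Sf1  (source Sf1 imposes f)
#0 stroke→I1  (I1 integral (f out))
#1 stroke→I2  (I2 integral (f out))
#2 stroke→I3  (I3 outputs flow p/I3)
#5 stroke→J1  (prefer integral on C1)
#4 stroke→R1  (J1: bond 5 brought effort, rest push out)

#0 stroke at I1
#1 stroke at I2
#2 stroke at I3
#3 stroke at Sf1
#4 stroke at R1
#5 stroke at J1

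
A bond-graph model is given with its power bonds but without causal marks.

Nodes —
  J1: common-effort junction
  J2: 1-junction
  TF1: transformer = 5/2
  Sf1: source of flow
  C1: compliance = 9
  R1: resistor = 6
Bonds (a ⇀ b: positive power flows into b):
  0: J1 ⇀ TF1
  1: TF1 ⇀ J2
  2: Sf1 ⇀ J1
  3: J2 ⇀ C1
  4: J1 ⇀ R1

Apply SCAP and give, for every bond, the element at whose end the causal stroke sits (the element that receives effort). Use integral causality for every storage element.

#2 stroke→Sf1  (Sf1 fixes flow; stroke at Sf1)
#3 stroke→J2  (C1 outputs effort q/C1)
#1 stroke→TF1  (J2: last free bond brings flow in)
#0 stroke→J1  (TF1 one-in-one-out from 1)
#4 stroke→R1  (common-e at J1 fixed by 0)

β0 →J1
β1 →TF1
β2 →Sf1
β3 →J2
β4 →R1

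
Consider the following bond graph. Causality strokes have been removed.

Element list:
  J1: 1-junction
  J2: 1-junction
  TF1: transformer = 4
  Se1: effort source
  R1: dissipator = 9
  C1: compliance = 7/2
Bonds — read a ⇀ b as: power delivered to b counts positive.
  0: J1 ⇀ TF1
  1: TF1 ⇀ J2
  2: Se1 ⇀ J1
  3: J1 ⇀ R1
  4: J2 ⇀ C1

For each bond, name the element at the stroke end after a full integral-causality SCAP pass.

β0 →J1
β1 →TF1
β2 →J1
β3 →R1
β4 →J2

β2 |J1  (Se1: effort source, stroke at far end)
β4 |J2  (prefer integral on C1)
β1 |TF1  (J2 needs exactly one f-in)
β0 |J1  (through TF1, causality passes straight; one stroke at TF1)
β3 |R1  (J1: last free bond brings flow in)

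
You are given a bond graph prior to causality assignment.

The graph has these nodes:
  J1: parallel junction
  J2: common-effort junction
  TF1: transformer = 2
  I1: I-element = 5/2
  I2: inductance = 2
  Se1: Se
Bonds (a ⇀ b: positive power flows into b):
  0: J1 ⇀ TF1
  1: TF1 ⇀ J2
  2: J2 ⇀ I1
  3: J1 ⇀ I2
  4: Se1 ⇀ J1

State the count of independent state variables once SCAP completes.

b4 stroke at J1  (Se1: effort source, stroke at far end)
b0 stroke at TF1  (J1 effort already set via bond 4)
b3 stroke at I2  (common-e at J1 fixed by 4)
b1 stroke at J2  (through TF1, causality passes straight; one stroke at TF1)
b2 stroke at I1  (0-jn J2 has e-setter on 1)

2  (I1, I2 all integral)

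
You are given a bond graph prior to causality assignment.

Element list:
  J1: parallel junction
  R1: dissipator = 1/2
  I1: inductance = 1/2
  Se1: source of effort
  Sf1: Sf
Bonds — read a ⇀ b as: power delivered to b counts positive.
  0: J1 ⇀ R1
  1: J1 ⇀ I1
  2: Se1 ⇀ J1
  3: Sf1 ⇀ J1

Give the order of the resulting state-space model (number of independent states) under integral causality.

1  (I1 all integral)

b2 →J1  (Se1 fixes effort; stroke away)
b3 →Sf1  (Sf1 fixes flow; stroke at Sf1)
b0 →R1  (0-jn J1 has e-setter on 2)
b1 →I1  (0-jn J1 has e-setter on 2)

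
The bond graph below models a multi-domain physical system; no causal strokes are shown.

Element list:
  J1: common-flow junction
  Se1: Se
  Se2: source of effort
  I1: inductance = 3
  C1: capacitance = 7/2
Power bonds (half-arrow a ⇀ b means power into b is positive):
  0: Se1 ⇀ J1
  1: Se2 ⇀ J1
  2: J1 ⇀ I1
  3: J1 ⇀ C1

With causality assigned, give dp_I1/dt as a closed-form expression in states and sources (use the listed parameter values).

dp_I1/dt = E_Se1 + E_Se2 - 2*q_C1/7

b0 stroke at J1  (Se1 fixes effort; stroke away)
b1 stroke at J1  (Se2 (Se) sets effort on bond)
b2 stroke at I1  (I1 outputs flow p/I1)
b3 stroke at J1  (1-jn J1 has f-setter on 2)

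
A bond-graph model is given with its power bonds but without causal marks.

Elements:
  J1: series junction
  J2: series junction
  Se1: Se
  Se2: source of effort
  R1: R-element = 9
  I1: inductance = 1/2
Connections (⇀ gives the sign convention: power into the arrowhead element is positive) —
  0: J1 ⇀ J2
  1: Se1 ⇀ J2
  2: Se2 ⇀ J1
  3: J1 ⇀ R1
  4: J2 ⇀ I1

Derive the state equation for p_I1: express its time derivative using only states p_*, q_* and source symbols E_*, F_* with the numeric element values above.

dp_I1/dt = E_Se1 + E_Se2 - 18*p_I1

bond 1 |J2  (Se1: effort source, stroke at far end)
bond 2 |J1  (Se2: effort source, stroke at far end)
bond 4 |I1  (I1: I, integral causality)
bond 0 |J2  (J2: bond 4 brought flow, rest push out)
bond 3 |J1  (common-f at J1 fixed by 0)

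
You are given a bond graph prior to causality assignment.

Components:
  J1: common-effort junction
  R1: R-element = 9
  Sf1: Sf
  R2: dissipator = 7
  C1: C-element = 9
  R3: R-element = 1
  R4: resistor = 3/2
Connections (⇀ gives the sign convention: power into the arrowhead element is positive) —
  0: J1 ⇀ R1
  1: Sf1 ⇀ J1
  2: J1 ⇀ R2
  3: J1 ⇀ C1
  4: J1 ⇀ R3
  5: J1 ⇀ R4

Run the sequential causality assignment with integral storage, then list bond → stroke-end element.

bond 1 →Sf1  (Sf1 (Sf) sets flow on bond)
bond 3 →J1  (C1: C, integral causality)
bond 0 →R1  (J1: bond 3 brought effort, rest push out)
bond 2 →R2  (common-e at J1 fixed by 3)
bond 4 →R3  (common-e at J1 fixed by 3)
bond 5 →R4  (common-e at J1 fixed by 3)

β0 stroke at R1
β1 stroke at Sf1
β2 stroke at R2
β3 stroke at J1
β4 stroke at R3
β5 stroke at R4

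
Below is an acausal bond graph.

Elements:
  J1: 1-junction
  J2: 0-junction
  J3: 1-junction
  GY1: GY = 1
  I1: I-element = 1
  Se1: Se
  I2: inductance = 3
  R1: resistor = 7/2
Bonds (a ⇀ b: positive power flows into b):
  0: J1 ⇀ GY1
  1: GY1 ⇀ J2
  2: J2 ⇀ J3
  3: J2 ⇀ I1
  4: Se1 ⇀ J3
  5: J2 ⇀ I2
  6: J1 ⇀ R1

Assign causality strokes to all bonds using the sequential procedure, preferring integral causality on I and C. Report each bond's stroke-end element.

#0 stroke→GY1
#1 stroke→GY1
#2 stroke→J2
#3 stroke→I1
#4 stroke→J3
#5 stroke→I2
#6 stroke→J1

β4 →J3  (Se1 (Se) sets effort on bond)
β2 →J2  (J3: last free bond brings flow in)
β1 →GY1  (0-jn J2 has e-setter on 2)
β3 →I1  (0-jn J2 has e-setter on 2)
β5 →I2  (J2 effort already set via bond 2)
β0 →GY1  (GY1 both-in/both-out from 1)
β6 →J1  (common-f at J1 fixed by 0)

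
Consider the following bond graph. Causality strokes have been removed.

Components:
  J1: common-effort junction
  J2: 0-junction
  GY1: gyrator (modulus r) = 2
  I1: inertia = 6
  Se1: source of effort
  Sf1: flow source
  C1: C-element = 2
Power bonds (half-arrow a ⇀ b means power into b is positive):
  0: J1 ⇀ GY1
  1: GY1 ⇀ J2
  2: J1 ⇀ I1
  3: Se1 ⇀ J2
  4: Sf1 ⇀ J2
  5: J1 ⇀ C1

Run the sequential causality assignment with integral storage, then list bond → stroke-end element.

b0 |GY1
b1 |GY1
b2 |I1
b3 |J2
b4 |Sf1
b5 |J1

bond 3 |J2  (Se1 (Se) sets effort on bond)
bond 4 |Sf1  (Sf1 fixes flow; stroke at Sf1)
bond 1 |GY1  (0-jn J2 has e-setter on 3)
bond 0 |GY1  (GY GY1: same side as bond 1)
bond 2 |I1  (prefer integral on I1)
bond 5 |J1  (only one effort-in slot at J1)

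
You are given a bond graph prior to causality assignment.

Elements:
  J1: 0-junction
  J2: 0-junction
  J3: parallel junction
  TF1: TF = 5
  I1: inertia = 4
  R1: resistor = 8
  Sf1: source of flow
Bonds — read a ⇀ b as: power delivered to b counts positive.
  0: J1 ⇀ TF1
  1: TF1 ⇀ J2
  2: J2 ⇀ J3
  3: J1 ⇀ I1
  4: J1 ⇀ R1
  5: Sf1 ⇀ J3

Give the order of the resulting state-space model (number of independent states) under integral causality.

β5 |Sf1  (source Sf1 imposes f)
β2 |J3  (J3: last free bond brings effort in)
β1 |J2  (J2: last free bond brings effort in)
β0 |TF1  (through TF1, causality passes straight; one stroke at TF1)
β3 |I1  (I1 integral (f out))
β4 |J1  (J1 needs exactly one e-in)

1  (I1 all integral)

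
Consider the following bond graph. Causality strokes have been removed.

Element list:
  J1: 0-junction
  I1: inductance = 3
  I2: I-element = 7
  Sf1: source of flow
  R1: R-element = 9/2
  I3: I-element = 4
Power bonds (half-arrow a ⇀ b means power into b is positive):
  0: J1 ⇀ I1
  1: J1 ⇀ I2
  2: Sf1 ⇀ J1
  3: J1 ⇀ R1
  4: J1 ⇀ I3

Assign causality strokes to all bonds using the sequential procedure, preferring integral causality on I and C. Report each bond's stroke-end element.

#2 →Sf1  (Sf1 fixes flow; stroke at Sf1)
#0 →I1  (I1: I, integral causality)
#1 →I2  (I2 integral (f out))
#4 →I3  (I3: I, integral causality)
#3 →J1  (only one effort-in slot at J1)

bond 0 →I1
bond 1 →I2
bond 2 →Sf1
bond 3 →J1
bond 4 →I3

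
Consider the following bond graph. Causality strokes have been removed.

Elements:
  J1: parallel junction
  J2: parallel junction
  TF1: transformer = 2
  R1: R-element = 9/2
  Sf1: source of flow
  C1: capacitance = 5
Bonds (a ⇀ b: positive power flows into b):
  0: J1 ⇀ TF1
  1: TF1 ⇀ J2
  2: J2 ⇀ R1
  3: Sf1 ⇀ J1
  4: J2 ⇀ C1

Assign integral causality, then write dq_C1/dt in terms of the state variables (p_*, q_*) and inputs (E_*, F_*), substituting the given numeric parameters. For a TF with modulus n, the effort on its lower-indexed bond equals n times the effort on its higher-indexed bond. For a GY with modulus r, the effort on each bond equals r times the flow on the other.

dq_C1/dt = 2*F_Sf1 - 2*q_C1/45

#3 stroke→Sf1  (Sf1 fixes flow; stroke at Sf1)
#0 stroke→J1  (closing 0-jn rule on J1)
#1 stroke→TF1  (TF1: transformer flips bond 0)
#4 stroke→J2  (prefer integral on C1)
#2 stroke→R1  (J2 effort already set via bond 4)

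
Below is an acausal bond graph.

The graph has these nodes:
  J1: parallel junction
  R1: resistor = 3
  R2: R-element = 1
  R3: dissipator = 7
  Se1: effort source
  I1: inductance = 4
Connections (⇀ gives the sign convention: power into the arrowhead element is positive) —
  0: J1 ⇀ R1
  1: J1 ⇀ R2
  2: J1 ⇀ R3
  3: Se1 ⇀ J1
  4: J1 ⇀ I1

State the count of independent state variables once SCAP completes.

1  (I1 all integral)

b3 stroke→J1  (Se1 (Se) sets effort on bond)
b0 stroke→R1  (0-jn J1 has e-setter on 3)
b1 stroke→R2  (J1 effort already set via bond 3)
b2 stroke→R3  (J1 effort already set via bond 3)
b4 stroke→I1  (0-jn J1 has e-setter on 3)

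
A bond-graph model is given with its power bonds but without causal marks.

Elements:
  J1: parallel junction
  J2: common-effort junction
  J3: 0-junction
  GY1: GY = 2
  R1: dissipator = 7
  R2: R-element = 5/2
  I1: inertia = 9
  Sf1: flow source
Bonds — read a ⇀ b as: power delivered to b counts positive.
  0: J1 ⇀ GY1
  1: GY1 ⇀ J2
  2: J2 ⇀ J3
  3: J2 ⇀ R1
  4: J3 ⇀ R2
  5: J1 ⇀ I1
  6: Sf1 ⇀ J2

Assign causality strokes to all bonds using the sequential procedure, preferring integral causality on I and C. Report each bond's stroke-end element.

bond 0 stroke→J1
bond 1 stroke→J2
bond 2 stroke→J3
bond 3 stroke→R1
bond 4 stroke→R2
bond 5 stroke→I1
bond 6 stroke→Sf1

b6 stroke at Sf1  (Sf1 (Sf) sets flow on bond)
b5 stroke at I1  (I1 outputs flow p/I1)
b0 stroke at J1  (J1 needs exactly one e-in)
b1 stroke at J2  (GY1 both-in/both-out from 0)
b2 stroke at J3  (J2 effort already set via bond 1)
b3 stroke at R1  (common-e at J2 fixed by 1)
b4 stroke at R2  (0-jn J3 has e-setter on 2)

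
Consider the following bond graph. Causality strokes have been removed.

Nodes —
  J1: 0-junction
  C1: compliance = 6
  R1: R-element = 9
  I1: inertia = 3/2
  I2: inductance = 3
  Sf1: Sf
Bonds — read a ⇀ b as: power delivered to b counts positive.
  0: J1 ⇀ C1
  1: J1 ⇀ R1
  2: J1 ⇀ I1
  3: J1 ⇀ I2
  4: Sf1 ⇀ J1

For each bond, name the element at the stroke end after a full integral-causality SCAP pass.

bond 4 stroke→Sf1  (source Sf1 imposes f)
bond 0 stroke→J1  (C1: C, integral causality)
bond 1 stroke→R1  (0-jn J1 has e-setter on 0)
bond 2 stroke→I1  (J1: bond 0 brought effort, rest push out)
bond 3 stroke→I2  (0-jn J1 has e-setter on 0)

bond 0 stroke→J1
bond 1 stroke→R1
bond 2 stroke→I1
bond 3 stroke→I2
bond 4 stroke→Sf1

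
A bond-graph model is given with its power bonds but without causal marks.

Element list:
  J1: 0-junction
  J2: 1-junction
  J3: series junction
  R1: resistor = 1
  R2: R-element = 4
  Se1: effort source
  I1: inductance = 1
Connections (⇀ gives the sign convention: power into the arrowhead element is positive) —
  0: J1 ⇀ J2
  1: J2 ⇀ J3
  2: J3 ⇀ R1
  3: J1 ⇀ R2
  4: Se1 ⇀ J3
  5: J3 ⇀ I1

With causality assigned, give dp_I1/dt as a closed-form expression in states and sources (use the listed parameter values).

bond 4 →J3  (Se1 (Se) sets effort on bond)
bond 5 →I1  (I1 outputs flow p/I1)
bond 1 →J3  (J3: bond 5 brought flow, rest push out)
bond 2 →J3  (J3 flow already set via bond 5)
bond 0 →J2  (1-jn J2 has f-setter on 1)
bond 3 →J1  (J1: last free bond brings effort in)

dp_I1/dt = E_Se1 - 5*p_I1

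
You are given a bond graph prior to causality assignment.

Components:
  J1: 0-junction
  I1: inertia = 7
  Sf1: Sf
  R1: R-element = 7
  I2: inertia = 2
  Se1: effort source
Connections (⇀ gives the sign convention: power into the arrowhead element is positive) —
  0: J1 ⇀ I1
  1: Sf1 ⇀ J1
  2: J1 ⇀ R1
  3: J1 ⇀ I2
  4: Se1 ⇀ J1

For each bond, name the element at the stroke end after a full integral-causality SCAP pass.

β1 →Sf1  (source Sf1 imposes f)
β4 →J1  (Se1: effort source, stroke at far end)
β0 →I1  (common-e at J1 fixed by 4)
β2 →R1  (0-jn J1 has e-setter on 4)
β3 →I2  (J1 effort already set via bond 4)

bond 0 |I1
bond 1 |Sf1
bond 2 |R1
bond 3 |I2
bond 4 |J1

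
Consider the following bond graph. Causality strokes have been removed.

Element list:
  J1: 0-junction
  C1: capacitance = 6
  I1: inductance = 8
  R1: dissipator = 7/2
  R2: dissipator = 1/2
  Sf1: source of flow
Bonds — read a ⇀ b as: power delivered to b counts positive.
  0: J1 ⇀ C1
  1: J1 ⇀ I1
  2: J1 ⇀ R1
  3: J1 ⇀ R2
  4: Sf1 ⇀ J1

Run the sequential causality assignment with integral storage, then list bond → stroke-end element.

β4 stroke at Sf1  (Sf1 fixes flow; stroke at Sf1)
β0 stroke at J1  (prefer integral on C1)
β1 stroke at I1  (0-jn J1 has e-setter on 0)
β2 stroke at R1  (common-e at J1 fixed by 0)
β3 stroke at R2  (J1 effort already set via bond 0)

b0 stroke→J1
b1 stroke→I1
b2 stroke→R1
b3 stroke→R2
b4 stroke→Sf1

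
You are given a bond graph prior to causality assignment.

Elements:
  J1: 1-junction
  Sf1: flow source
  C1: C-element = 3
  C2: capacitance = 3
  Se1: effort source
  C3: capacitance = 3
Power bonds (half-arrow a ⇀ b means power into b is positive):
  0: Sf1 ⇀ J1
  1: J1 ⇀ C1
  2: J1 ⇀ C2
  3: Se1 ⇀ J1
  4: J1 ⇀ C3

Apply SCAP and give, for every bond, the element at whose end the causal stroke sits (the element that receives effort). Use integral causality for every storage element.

#0 →Sf1
#1 →J1
#2 →J1
#3 →J1
#4 →J1

b0 →Sf1  (Sf1: flow source, stroke at near end)
b3 →J1  (source Se1 imposes e)
b1 →J1  (J1: bond 0 brought flow, rest push out)
b2 →J1  (J1: bond 0 brought flow, rest push out)
b4 →J1  (common-f at J1 fixed by 0)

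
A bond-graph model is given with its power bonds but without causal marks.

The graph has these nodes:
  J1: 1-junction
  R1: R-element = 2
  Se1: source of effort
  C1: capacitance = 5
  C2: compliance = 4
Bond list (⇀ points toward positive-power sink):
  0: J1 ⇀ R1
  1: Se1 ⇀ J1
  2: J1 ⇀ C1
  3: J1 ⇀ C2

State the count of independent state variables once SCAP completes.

2  (C1, C2 all integral)

bond 1 stroke at J1  (source Se1 imposes e)
bond 2 stroke at J1  (C1: C, integral causality)
bond 3 stroke at J1  (C2: C, integral causality)
bond 0 stroke at R1  (closing 1-jn rule on J1)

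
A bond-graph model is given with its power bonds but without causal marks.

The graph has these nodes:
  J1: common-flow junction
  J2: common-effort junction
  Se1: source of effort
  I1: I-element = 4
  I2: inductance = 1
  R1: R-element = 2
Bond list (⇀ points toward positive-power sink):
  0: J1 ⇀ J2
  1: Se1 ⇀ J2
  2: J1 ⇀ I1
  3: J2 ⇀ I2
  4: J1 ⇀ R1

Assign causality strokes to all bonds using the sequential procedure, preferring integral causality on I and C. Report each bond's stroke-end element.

bond 1 |J2  (Se1: effort source, stroke at far end)
bond 0 |J1  (common-e at J2 fixed by 1)
bond 3 |I2  (0-jn J2 has e-setter on 1)
bond 2 |I1  (I1: I, integral causality)
bond 4 |J1  (common-f at J1 fixed by 2)

β0 stroke→J1
β1 stroke→J2
β2 stroke→I1
β3 stroke→I2
β4 stroke→J1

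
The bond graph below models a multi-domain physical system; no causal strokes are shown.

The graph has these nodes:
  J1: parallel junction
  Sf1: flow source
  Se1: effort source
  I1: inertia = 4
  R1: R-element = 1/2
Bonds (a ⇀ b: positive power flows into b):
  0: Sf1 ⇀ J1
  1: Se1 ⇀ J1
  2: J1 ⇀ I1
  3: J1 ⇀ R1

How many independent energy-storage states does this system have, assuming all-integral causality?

1  (I1 all integral)

β0 |Sf1  (source Sf1 imposes f)
β1 |J1  (source Se1 imposes e)
β2 |I1  (J1 effort already set via bond 1)
β3 |R1  (0-jn J1 has e-setter on 1)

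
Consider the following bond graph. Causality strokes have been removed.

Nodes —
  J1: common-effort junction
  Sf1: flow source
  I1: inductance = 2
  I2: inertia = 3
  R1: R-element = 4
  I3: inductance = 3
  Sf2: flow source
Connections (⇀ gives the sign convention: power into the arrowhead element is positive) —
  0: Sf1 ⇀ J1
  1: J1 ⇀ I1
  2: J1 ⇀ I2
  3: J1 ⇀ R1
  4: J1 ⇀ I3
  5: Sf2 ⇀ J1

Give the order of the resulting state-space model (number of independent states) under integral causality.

bond 0 stroke→Sf1  (Sf1: flow source, stroke at near end)
bond 5 stroke→Sf2  (Sf2 (Sf) sets flow on bond)
bond 1 stroke→I1  (I1 integral (f out))
bond 2 stroke→I2  (I2 integral (f out))
bond 4 stroke→I3  (prefer integral on I3)
bond 3 stroke→J1  (J1: last free bond brings effort in)

3  (I1, I2, I3 all integral)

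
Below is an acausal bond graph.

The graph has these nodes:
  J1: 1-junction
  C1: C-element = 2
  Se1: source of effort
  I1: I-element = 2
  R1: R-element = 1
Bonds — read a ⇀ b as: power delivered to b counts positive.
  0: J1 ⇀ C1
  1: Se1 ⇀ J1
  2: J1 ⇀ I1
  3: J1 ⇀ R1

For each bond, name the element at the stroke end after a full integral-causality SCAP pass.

b1 →J1  (Se1 (Se) sets effort on bond)
b0 →J1  (C1: C, integral causality)
b2 →I1  (I1 outputs flow p/I1)
b3 →J1  (1-jn J1 has f-setter on 2)

β0 →J1
β1 →J1
β2 →I1
β3 →J1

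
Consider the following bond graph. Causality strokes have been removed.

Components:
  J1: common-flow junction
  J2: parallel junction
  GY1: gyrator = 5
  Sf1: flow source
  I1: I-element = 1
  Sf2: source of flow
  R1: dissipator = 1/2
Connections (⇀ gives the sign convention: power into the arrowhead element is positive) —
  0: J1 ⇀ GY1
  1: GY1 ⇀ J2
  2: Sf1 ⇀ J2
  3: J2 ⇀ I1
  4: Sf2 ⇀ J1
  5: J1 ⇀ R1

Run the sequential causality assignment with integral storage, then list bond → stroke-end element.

β0 stroke→J1
β1 stroke→J2
β2 stroke→Sf1
β3 stroke→I1
β4 stroke→Sf2
β5 stroke→J1

β2 stroke→Sf1  (source Sf1 imposes f)
β4 stroke→Sf2  (source Sf2 imposes f)
β0 stroke→J1  (1-jn J1 has f-setter on 4)
β5 stroke→J1  (J1: bond 4 brought flow, rest push out)
β1 stroke→J2  (GY1: gyrator matches bond 0)
β3 stroke→I1  (common-e at J2 fixed by 1)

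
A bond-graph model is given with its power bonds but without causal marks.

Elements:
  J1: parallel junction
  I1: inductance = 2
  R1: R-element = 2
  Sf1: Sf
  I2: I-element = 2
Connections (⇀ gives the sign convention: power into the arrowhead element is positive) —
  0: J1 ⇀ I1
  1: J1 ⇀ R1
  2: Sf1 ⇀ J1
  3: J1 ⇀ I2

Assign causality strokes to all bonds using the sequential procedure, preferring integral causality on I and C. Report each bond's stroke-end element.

β0 →I1
β1 →J1
β2 →Sf1
β3 →I2

#2 stroke→Sf1  (Sf1 (Sf) sets flow on bond)
#0 stroke→I1  (I1: I, integral causality)
#3 stroke→I2  (prefer integral on I2)
#1 stroke→J1  (J1: last free bond brings effort in)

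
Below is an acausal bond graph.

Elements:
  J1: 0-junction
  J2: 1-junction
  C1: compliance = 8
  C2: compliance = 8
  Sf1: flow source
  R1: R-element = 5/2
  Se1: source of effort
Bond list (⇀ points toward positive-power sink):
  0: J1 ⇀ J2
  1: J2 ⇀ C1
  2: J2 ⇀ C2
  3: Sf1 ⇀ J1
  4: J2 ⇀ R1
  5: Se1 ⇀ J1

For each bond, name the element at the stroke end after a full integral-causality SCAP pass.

#3 →Sf1  (Sf1: flow source, stroke at near end)
#5 →J1  (Se1 (Se) sets effort on bond)
#0 →J2  (common-e at J1 fixed by 5)
#1 →J2  (C1 integral (e out))
#2 →J2  (C2 integral (e out))
#4 →R1  (only one flow-in slot at J2)

β0 →J2
β1 →J2
β2 →J2
β3 →Sf1
β4 →R1
β5 →J1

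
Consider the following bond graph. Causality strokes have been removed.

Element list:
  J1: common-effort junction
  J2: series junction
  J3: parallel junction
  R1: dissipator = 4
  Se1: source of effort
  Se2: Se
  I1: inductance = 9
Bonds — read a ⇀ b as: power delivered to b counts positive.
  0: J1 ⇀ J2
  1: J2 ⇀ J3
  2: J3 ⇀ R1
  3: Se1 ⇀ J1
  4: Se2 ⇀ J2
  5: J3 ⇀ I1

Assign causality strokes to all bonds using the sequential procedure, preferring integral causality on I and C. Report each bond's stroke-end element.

b3 |J1  (source Se1 imposes e)
b4 |J2  (Se2 (Se) sets effort on bond)
b0 |J2  (common-e at J1 fixed by 3)
b1 |J3  (J2: last free bond brings flow in)
b2 |R1  (0-jn J3 has e-setter on 1)
b5 |I1  (J3: bond 1 brought effort, rest push out)

β0 |J2
β1 |J3
β2 |R1
β3 |J1
β4 |J2
β5 |I1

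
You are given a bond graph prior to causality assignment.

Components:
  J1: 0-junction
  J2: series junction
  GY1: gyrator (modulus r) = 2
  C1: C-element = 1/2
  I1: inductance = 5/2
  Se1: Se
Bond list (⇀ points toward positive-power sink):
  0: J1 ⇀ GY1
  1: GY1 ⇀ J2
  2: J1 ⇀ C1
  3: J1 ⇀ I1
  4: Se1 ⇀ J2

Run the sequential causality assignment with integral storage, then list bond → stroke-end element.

#0 |GY1
#1 |GY1
#2 |J1
#3 |I1
#4 |J2

b4 |J2  (source Se1 imposes e)
b1 |GY1  (closing 1-jn rule on J2)
b0 |GY1  (GY1 both-in/both-out from 1)
b2 |J1  (C1 outputs effort q/C1)
b3 |I1  (J1 effort already set via bond 2)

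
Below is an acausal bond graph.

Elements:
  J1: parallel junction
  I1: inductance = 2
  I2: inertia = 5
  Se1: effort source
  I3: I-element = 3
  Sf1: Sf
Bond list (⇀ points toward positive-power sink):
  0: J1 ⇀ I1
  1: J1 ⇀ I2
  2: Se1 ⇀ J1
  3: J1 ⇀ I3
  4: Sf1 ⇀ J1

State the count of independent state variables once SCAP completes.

3  (I1, I2, I3 all integral)

b2 |J1  (source Se1 imposes e)
b4 |Sf1  (Sf1: flow source, stroke at near end)
b0 |I1  (J1: bond 2 brought effort, rest push out)
b1 |I2  (0-jn J1 has e-setter on 2)
b3 |I3  (common-e at J1 fixed by 2)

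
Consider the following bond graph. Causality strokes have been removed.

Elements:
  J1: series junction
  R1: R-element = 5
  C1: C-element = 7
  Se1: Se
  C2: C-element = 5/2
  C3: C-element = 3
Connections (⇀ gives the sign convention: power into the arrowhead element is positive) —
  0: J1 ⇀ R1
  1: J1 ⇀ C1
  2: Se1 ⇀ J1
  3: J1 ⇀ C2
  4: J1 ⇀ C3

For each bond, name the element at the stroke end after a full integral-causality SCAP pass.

#2 |J1  (source Se1 imposes e)
#1 |J1  (C1 outputs effort q/C1)
#3 |J1  (C2 outputs effort q/C2)
#4 |J1  (C3: C, integral causality)
#0 |R1  (J1 needs exactly one f-in)

β0 |R1
β1 |J1
β2 |J1
β3 |J1
β4 |J1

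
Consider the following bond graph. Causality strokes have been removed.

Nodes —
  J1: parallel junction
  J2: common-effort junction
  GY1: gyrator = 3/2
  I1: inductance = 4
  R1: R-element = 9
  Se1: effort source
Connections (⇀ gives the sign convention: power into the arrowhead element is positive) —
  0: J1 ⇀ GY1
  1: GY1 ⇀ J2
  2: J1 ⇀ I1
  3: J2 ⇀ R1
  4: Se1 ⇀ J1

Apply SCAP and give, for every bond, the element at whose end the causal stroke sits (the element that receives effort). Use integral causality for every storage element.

#0 |GY1
#1 |GY1
#2 |I1
#3 |J2
#4 |J1

b4 stroke→J1  (Se1 fixes effort; stroke away)
b0 stroke→GY1  (J1 effort already set via bond 4)
b2 stroke→I1  (common-e at J1 fixed by 4)
b1 stroke→GY1  (GY1 both-in/both-out from 0)
b3 stroke→J2  (J2 needs exactly one e-in)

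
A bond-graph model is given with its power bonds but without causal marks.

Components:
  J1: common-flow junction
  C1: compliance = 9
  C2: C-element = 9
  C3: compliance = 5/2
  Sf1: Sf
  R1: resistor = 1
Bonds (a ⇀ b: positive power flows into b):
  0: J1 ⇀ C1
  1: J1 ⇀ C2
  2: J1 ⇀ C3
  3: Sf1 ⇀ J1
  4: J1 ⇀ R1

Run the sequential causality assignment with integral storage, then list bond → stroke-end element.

bond 3 |Sf1  (Sf1 fixes flow; stroke at Sf1)
bond 0 |J1  (common-f at J1 fixed by 3)
bond 1 |J1  (J1: bond 3 brought flow, rest push out)
bond 2 |J1  (common-f at J1 fixed by 3)
bond 4 |J1  (common-f at J1 fixed by 3)

β0 →J1
β1 →J1
β2 →J1
β3 →Sf1
β4 →J1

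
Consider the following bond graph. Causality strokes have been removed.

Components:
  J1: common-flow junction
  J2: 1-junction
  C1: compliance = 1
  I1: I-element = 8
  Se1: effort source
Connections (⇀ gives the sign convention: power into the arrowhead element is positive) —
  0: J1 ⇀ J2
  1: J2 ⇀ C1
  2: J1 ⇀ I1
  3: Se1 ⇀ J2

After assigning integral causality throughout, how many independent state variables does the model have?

2  (C1, I1 all integral)

b3 stroke→J2  (Se1: effort source, stroke at far end)
b1 stroke→J2  (prefer integral on C1)
b0 stroke→J1  (J2 needs exactly one f-in)
b2 stroke→I1  (only one flow-in slot at J1)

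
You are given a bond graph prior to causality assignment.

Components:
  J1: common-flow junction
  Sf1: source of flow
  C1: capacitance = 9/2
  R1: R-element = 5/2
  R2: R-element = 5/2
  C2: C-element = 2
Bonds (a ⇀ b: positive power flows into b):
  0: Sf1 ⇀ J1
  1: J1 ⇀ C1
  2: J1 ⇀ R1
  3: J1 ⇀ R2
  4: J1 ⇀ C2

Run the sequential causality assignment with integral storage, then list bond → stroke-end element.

bond 0 stroke at Sf1  (Sf1 fixes flow; stroke at Sf1)
bond 1 stroke at J1  (J1 flow already set via bond 0)
bond 2 stroke at J1  (J1 flow already set via bond 0)
bond 3 stroke at J1  (J1: bond 0 brought flow, rest push out)
bond 4 stroke at J1  (common-f at J1 fixed by 0)

β0 →Sf1
β1 →J1
β2 →J1
β3 →J1
β4 →J1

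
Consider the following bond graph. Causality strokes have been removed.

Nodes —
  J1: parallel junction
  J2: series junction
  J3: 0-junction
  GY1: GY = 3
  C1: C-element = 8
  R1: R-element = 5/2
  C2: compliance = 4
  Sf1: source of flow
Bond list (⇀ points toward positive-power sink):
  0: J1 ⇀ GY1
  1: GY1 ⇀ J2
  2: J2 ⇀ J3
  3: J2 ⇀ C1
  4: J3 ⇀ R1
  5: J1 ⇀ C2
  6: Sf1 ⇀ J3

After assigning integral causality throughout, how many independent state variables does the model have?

2  (C1, C2 all integral)

β6 stroke→Sf1  (Sf1 fixes flow; stroke at Sf1)
β3 stroke→J2  (C1 integral (e out))
β5 stroke→J1  (prefer integral on C2)
β0 stroke→GY1  (common-e at J1 fixed by 5)
β1 stroke→GY1  (GY GY1: same side as bond 0)
β2 stroke→J2  (1-jn J2 has f-setter on 1)
β4 stroke→J3  (only one effort-in slot at J3)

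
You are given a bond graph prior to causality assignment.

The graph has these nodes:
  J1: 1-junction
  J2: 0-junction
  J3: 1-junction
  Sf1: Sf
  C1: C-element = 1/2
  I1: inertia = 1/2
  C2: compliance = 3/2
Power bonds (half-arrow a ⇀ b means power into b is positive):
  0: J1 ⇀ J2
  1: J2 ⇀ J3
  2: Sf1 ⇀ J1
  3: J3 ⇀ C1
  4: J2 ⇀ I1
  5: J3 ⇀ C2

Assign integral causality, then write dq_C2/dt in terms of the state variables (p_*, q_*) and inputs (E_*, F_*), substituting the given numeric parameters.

dq_C2/dt = F_Sf1 - 2*p_I1

b2 stroke at Sf1  (source Sf1 imposes f)
b0 stroke at J1  (common-f at J1 fixed by 2)
b3 stroke at J3  (C1: C, integral causality)
b4 stroke at I1  (I1 outputs flow p/I1)
b1 stroke at J2  (J2: last free bond brings effort in)
b5 stroke at J3  (J3: bond 1 brought flow, rest push out)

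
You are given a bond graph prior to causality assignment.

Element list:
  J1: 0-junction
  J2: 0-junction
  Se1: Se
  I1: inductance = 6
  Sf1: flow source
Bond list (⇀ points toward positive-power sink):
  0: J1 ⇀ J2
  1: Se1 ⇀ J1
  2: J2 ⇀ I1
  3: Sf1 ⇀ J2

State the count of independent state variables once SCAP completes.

#1 →J1  (Se1 (Se) sets effort on bond)
#3 →Sf1  (Sf1: flow source, stroke at near end)
#0 →J2  (common-e at J1 fixed by 1)
#2 →I1  (J2 effort already set via bond 0)

1  (I1 all integral)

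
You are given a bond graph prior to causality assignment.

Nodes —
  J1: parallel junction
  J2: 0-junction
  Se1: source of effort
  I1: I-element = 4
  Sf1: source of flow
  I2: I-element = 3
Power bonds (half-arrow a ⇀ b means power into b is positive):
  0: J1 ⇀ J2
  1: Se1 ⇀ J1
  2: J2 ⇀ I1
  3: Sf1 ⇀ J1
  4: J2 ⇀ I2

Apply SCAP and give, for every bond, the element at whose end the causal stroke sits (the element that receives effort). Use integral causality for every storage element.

#0 |J2
#1 |J1
#2 |I1
#3 |Sf1
#4 |I2

b1 |J1  (Se1 fixes effort; stroke away)
b3 |Sf1  (Sf1: flow source, stroke at near end)
b0 |J2  (J1 effort already set via bond 1)
b2 |I1  (common-e at J2 fixed by 0)
b4 |I2  (J2: bond 0 brought effort, rest push out)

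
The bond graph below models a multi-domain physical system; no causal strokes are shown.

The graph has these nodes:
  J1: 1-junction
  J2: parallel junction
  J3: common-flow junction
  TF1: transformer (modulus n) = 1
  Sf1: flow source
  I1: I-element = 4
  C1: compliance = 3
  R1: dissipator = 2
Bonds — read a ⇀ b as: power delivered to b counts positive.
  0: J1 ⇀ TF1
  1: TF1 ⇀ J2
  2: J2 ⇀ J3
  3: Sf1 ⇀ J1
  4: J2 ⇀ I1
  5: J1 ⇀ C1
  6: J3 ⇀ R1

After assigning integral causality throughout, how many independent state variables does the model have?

2  (C1, I1 all integral)

#3 →Sf1  (source Sf1 imposes f)
#0 →J1  (1-jn J1 has f-setter on 3)
#5 →J1  (J1: bond 3 brought flow, rest push out)
#1 →TF1  (through TF1, causality passes straight; one stroke at TF1)
#4 →I1  (I1: I, integral causality)
#2 →J2  (J2: last free bond brings effort in)
#6 →J3  (J3 flow already set via bond 2)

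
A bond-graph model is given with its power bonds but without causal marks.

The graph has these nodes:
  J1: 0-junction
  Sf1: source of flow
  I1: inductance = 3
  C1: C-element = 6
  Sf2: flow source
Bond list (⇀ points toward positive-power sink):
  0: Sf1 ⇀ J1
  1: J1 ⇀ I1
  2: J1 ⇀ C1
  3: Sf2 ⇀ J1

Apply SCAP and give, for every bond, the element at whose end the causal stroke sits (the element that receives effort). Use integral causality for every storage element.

b0 |Sf1  (Sf1: flow source, stroke at near end)
b3 |Sf2  (Sf2: flow source, stroke at near end)
b1 |I1  (I1 outputs flow p/I1)
b2 |J1  (only one effort-in slot at J1)

bond 0 stroke at Sf1
bond 1 stroke at I1
bond 2 stroke at J1
bond 3 stroke at Sf2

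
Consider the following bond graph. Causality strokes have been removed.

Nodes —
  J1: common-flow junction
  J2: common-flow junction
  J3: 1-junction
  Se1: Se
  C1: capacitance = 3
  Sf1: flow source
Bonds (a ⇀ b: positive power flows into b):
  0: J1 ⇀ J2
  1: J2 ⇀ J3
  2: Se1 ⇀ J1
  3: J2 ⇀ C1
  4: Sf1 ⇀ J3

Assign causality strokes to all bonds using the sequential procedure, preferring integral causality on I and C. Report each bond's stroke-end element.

bond 0 →J2
bond 1 →J3
bond 2 →J1
bond 3 →J2
bond 4 →Sf1

β2 stroke→J1  (Se1: effort source, stroke at far end)
β4 stroke→Sf1  (Sf1: flow source, stroke at near end)
β0 stroke→J2  (J1: last free bond brings flow in)
β1 stroke→J3  (1-jn J3 has f-setter on 4)
β3 stroke→J2  (1-jn J2 has f-setter on 1)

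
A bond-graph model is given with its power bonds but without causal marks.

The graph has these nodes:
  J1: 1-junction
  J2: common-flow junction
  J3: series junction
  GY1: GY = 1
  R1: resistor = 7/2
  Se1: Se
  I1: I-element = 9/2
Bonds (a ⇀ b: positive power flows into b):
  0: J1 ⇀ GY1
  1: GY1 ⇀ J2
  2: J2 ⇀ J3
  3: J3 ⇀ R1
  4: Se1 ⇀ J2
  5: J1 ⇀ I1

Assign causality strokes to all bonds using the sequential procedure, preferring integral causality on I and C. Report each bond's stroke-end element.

bond 4 stroke at J2  (source Se1 imposes e)
bond 5 stroke at I1  (I1: I, integral causality)
bond 0 stroke at J1  (J1: bond 5 brought flow, rest push out)
bond 1 stroke at J2  (GY GY1: same side as bond 0)
bond 2 stroke at J3  (J2: last free bond brings flow in)
bond 3 stroke at R1  (J3: last free bond brings flow in)

β0 stroke at J1
β1 stroke at J2
β2 stroke at J3
β3 stroke at R1
β4 stroke at J2
β5 stroke at I1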